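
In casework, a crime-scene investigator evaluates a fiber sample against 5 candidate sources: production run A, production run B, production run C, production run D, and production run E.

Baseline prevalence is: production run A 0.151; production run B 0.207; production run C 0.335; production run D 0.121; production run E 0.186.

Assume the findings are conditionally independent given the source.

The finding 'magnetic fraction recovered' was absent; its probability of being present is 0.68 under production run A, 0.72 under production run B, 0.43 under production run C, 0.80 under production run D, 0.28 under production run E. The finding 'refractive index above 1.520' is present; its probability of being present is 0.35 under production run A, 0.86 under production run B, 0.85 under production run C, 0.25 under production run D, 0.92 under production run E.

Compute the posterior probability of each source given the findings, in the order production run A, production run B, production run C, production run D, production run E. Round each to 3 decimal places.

By Bayes' rule with conditional independence, the unnormalized weight for each hypothesis is prior × ∏ likelihoods (using 1 − P(present | H) for each absent finding):
  production run A: 0.151 × (1 − 0.68) × 0.35 = 0.016912
  production run B: 0.207 × (1 − 0.72) × 0.86 = 0.049846
  production run C: 0.335 × (1 − 0.43) × 0.85 = 0.16231
  production run D: 0.121 × (1 − 0.80) × 0.25 = 0.00605
  production run E: 0.186 × (1 − 0.28) × 0.92 = 0.12321
The unnormalized weights sum to 0.35832.
P(production run A | evidence) = 0.016912 / 0.35832 ≈ 0.047
P(production run B | evidence) = 0.049846 / 0.35832 ≈ 0.139
P(production run C | evidence) = 0.16231 / 0.35832 ≈ 0.453
P(production run D | evidence) = 0.00605 / 0.35832 ≈ 0.017
P(production run E | evidence) = 0.12321 / 0.35832 ≈ 0.344

0.047, 0.139, 0.453, 0.017, 0.344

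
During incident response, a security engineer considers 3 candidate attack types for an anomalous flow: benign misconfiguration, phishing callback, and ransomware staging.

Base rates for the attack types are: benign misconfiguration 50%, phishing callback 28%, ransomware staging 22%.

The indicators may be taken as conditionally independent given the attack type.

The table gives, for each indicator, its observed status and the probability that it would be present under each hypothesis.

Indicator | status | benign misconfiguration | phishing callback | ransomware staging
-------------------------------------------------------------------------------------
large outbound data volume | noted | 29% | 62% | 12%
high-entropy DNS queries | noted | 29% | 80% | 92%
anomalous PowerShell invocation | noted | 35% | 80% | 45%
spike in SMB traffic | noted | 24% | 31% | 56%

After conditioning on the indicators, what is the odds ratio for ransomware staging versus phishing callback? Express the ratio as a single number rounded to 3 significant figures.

0.178

The normalizing constant cancels in an odds ratio, so compute prior × likelihood for the two hypotheses only:
  ransomware staging: 0.22 × 0.12 × 0.92 × 0.45 × 0.56 = 0.0061206
  phishing callback: 0.28 × 0.62 × 0.80 × 0.80 × 0.31 = 0.034442
Posterior odds = 0.0061206 / 0.034442 ≈ 0.178.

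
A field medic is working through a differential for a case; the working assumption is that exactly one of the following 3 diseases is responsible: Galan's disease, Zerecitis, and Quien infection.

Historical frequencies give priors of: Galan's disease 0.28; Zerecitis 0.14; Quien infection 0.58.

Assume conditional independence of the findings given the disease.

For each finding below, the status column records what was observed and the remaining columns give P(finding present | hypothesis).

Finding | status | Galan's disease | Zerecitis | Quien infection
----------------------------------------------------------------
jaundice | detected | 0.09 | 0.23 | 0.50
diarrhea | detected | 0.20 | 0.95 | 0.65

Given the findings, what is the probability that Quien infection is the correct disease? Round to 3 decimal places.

By Bayes' rule with conditional independence, the unnormalized weight for each hypothesis is prior × ∏ likelihoods:
  Galan's disease: 0.28 × 0.09 × 0.20 = 0.00504
  Zerecitis: 0.14 × 0.23 × 0.95 = 0.03059
  Quien infection: 0.58 × 0.50 × 0.65 = 0.1885
Normalizing constant Z = 0.00504 + 0.03059 + 0.1885 = 0.22413.
P(Quien infection | evidence) = 0.1885 / 0.22413 ≈ 0.841.

0.841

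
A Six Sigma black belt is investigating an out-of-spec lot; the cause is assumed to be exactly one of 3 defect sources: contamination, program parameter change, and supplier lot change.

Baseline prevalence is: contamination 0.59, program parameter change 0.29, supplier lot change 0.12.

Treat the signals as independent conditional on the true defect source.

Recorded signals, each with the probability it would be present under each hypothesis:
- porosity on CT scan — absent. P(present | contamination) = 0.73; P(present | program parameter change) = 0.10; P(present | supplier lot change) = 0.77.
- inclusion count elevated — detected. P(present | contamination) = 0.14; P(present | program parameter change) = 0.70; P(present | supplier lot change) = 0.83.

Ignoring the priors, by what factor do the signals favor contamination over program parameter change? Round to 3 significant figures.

Joint likelihood of the signal pattern under each hypothesis (using 1 − P(present | H) for each absent signal):
  contamination: (1 − 0.73) × 0.14 = 0.0378
  program parameter change: (1 − 0.10) × 0.70 = 0.63
Bayes factor = 0.0378 / 0.63 ≈ 0.0600

0.0600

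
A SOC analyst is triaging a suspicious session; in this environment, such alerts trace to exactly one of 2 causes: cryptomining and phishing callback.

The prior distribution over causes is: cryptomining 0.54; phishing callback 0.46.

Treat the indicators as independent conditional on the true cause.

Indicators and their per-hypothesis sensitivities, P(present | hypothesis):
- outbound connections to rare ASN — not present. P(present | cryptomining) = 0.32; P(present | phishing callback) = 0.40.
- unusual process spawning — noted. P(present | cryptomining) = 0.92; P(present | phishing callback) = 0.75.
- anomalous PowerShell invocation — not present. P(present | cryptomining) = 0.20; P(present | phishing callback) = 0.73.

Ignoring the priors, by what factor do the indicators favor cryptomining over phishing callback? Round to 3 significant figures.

Joint likelihood of the indicator pattern under each hypothesis (using 1 − P(present | H) for each absent indicator):
  cryptomining: (1 − 0.32) × 0.92 × (1 − 0.20) = 0.50048
  phishing callback: (1 − 0.40) × 0.75 × (1 − 0.73) = 0.1215
Bayes factor = 0.50048 / 0.1215 ≈ 4.12

4.12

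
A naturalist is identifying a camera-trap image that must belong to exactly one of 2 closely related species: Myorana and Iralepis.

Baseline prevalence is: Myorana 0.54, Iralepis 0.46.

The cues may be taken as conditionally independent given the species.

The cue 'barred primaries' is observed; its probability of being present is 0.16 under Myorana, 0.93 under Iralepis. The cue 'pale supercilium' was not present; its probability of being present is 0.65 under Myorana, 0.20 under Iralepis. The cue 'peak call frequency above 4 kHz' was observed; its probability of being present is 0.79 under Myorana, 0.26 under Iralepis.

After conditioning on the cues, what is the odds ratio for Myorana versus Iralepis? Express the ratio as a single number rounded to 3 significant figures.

Unnormalized posterior weight (prior times the cue likelihoods) for each of the two hypotheses (using 1 − P(present | H) for each absent cue):
  Myorana: 0.54 × 0.16 × (1 − 0.65) × 0.79 = 0.02389
  Iralepis: 0.46 × 0.93 × (1 − 0.20) × 0.26 = 0.088982
Odds(Myorana : Iralepis) = 0.02389 / 0.088982 ≈ 0.268.

0.268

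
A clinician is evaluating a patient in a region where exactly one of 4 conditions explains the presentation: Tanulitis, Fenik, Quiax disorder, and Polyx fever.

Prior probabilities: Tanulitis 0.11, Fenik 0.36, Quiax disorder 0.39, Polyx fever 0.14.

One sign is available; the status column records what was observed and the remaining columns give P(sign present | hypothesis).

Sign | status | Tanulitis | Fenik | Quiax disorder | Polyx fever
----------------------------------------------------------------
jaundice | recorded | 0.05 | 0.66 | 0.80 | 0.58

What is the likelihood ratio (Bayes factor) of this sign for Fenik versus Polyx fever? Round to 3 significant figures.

1.14

Likelihood of this sign under each hypothesis:
  Fenik: 0.66
  Polyx fever: 0.58
Bayes factor = 0.66 / 0.58 ≈ 1.14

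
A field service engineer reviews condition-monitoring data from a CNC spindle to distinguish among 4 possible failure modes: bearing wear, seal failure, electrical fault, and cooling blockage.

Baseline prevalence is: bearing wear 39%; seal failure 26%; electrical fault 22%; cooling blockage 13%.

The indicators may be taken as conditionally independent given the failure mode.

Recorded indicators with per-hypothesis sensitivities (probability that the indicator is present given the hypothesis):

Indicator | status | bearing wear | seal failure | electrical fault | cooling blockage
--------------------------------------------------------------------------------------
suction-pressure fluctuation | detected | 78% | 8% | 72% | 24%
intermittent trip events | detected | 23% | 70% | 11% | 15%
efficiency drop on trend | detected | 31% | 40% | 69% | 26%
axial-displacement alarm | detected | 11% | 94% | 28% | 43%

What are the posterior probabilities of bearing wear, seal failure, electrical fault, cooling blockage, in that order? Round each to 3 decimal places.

0.203, 0.466, 0.286, 0.045

Multiply each prior by the joint likelihood of the indicator pattern:
  bearing wear: 0.39 × 0.78 × 0.23 × 0.31 × 0.11 = 0.0023858
  seal failure: 0.26 × 0.08 × 0.70 × 0.40 × 0.94 = 0.0054746
  electrical fault: 0.22 × 0.72 × 0.11 × 0.69 × 0.28 = 0.0033663
  cooling blockage: 0.13 × 0.24 × 0.15 × 0.26 × 0.43 = 0.00052322
The unnormalized weights sum to 0.01175.
P(bearing wear | evidence) = 0.0023858 / 0.01175 ≈ 0.203
P(seal failure | evidence) = 0.0054746 / 0.01175 ≈ 0.466
P(electrical fault | evidence) = 0.0033663 / 0.01175 ≈ 0.286
P(cooling blockage | evidence) = 0.00052322 / 0.01175 ≈ 0.045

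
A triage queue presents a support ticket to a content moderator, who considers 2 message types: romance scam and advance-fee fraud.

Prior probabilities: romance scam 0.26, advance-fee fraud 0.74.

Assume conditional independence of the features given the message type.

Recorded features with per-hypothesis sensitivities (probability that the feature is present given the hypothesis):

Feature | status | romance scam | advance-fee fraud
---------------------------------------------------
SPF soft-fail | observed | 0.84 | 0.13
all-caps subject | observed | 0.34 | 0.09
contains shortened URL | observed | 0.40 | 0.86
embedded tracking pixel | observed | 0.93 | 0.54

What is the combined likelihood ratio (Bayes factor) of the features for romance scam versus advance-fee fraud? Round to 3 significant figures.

The Bayes factor is the ratio of the joint likelihoods of the feature pattern under the two hypotheses.
  romance scam: 0.84 × 0.34 × 0.40 × 0.93 = 0.10624
  advance-fee fraud: 0.13 × 0.09 × 0.86 × 0.54 = 0.0054335
Bayes factor = 0.10624 / 0.0054335 ≈ 19.6

19.6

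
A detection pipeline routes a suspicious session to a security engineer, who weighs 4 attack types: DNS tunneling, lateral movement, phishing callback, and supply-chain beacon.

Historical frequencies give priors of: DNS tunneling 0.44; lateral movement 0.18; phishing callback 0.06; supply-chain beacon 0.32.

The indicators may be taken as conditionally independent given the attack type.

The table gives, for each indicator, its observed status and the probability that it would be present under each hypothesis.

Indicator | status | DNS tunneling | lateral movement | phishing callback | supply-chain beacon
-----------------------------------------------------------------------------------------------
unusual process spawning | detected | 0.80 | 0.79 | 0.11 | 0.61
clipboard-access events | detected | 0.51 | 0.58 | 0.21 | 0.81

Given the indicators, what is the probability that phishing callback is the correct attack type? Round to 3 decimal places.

For each hypothesis, the unnormalized posterior weight is prior × product of the indicator likelihoods:
  DNS tunneling: 0.44 × 0.80 × 0.51 = 0.17952
  lateral movement: 0.18 × 0.79 × 0.58 = 0.082476
  phishing callback: 0.06 × 0.11 × 0.21 = 0.001386
  supply-chain beacon: 0.32 × 0.61 × 0.81 = 0.15811
Marginal likelihood of the evidence = 0.42149.
P(phishing callback | evidence) = 0.001386 / 0.42149 ≈ 0.003.

0.003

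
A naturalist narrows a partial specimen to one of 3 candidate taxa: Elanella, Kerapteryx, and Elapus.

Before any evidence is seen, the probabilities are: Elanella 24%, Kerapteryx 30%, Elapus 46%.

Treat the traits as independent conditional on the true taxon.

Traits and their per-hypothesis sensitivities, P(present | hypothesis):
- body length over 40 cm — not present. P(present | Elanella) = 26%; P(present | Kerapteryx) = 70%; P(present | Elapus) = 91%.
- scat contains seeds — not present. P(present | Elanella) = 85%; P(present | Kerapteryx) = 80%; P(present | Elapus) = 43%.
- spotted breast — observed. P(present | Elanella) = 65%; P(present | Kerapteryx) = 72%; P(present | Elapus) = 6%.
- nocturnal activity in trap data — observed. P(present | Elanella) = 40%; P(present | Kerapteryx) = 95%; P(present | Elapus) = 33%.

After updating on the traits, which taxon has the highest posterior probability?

Multiply each prior by the joint likelihood of the trait pattern (using 1 − P(present | H) for each absent trait):
  Elanella: 0.24 × (1 − 0.26) × (1 − 0.85) × 0.65 × 0.40 = 0.0069264
  Kerapteryx: 0.30 × (1 − 0.70) × (1 − 0.80) × 0.72 × 0.95 = 0.012312
  Elapus: 0.46 × (1 − 0.91) × (1 − 0.43) × 0.06 × 0.33 = 0.00046724
The unnormalized weights sum to 0.019706.
P(Elanella | evidence) ≈ 0.0069264 / 0.019706 ≈ 0.351
P(Kerapteryx | evidence) ≈ 0.012312 / 0.019706 ≈ 0.625
P(Elapus | evidence) ≈ 0.00046724 / 0.019706 ≈ 0.024
The largest is 0.625, so Kerapteryx is most probable.

Kerapteryx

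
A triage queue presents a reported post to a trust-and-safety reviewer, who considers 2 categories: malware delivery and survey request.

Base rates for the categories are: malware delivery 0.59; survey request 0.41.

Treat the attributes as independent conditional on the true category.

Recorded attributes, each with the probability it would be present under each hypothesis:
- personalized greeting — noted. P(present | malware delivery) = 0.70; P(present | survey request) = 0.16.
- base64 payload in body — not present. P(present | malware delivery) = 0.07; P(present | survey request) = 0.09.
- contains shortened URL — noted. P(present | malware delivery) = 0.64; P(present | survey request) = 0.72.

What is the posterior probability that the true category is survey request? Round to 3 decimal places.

0.149

By Bayes' rule with conditional independence, the unnormalized weight for each hypothesis is prior × ∏ likelihoods (using 1 − P(present | H) for each absent attribute):
  malware delivery: 0.59 × 0.70 × (1 − 0.07) × 0.64 = 0.24582
  survey request: 0.41 × 0.16 × (1 − 0.09) × 0.72 = 0.042981
Marginal likelihood of the evidence = 0.2888.
P(survey request | evidence) = 0.042981 / 0.2888 ≈ 0.149.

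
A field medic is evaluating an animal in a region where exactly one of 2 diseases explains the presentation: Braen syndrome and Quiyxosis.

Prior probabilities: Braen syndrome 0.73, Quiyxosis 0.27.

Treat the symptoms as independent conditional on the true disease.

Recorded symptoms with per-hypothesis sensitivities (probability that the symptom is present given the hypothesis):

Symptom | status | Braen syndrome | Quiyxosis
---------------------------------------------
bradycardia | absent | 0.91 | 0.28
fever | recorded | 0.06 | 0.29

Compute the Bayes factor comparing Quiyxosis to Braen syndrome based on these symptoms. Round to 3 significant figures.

38.7

Take the product of per-symptom likelihoods under each hypothesis (using 1 − P(present | H) for each absent symptom), then divide.
  Quiyxosis: (1 − 0.28) × 0.29 = 0.2088
  Braen syndrome: (1 − 0.91) × 0.06 = 0.0054
Bayes factor = 0.2088 / 0.0054 ≈ 38.7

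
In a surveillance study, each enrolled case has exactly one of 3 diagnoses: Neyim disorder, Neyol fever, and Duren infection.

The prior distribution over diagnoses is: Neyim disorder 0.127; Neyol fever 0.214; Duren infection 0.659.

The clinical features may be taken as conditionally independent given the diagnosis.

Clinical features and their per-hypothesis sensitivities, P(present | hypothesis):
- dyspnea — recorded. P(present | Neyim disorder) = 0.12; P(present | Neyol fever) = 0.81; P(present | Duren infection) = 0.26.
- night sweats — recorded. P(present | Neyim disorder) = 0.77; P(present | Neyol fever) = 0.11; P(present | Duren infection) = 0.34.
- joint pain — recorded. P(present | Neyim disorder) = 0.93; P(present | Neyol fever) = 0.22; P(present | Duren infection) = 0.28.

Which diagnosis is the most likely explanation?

Duren infection

For each hypothesis, the unnormalized posterior weight is prior × product of the clinical feature likelihoods:
  Neyim disorder: 0.127 × 0.12 × 0.77 × 0.93 = 0.010913
  Neyol fever: 0.214 × 0.81 × 0.11 × 0.22 = 0.0041948
  Duren infection: 0.659 × 0.26 × 0.34 × 0.28 = 0.016312
Marginal likelihood of the evidence = 0.03142.
P(Neyim disorder | evidence) ≈ 0.010913 / 0.03142 ≈ 0.347
P(Neyol fever | evidence) ≈ 0.0041948 / 0.03142 ≈ 0.134
P(Duren infection | evidence) ≈ 0.016312 / 0.03142 ≈ 0.519
The largest is 0.519, so Duren infection is most probable.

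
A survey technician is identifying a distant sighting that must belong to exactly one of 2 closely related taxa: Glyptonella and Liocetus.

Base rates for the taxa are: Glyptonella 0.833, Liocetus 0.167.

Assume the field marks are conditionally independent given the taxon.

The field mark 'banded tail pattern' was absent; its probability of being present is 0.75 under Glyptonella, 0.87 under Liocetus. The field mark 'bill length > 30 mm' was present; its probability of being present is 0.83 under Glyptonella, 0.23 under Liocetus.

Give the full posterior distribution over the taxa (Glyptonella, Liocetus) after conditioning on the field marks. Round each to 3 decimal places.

Multiply each prior by the joint likelihood of the field mark pattern (using 1 − P(present | H) for each absent field mark):
  Glyptonella: 0.833 × (1 − 0.75) × 0.83 = 0.17285
  Liocetus: 0.167 × (1 − 0.87) × 0.23 = 0.0049933
The unnormalized weights sum to 0.17784.
P(Glyptonella | evidence) = 0.17285 / 0.17784 ≈ 0.972
P(Liocetus | evidence) = 0.0049933 / 0.17784 ≈ 0.028

0.972, 0.028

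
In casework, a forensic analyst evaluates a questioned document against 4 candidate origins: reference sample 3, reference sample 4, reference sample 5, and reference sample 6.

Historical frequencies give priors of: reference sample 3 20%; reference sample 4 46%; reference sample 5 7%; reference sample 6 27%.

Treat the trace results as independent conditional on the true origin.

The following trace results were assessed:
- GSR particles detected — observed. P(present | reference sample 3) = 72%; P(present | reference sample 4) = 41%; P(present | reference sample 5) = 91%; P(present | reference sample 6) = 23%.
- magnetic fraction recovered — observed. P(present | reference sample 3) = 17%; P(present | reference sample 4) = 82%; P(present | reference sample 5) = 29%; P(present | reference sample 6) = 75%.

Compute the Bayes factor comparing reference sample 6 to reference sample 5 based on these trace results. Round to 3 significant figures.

Joint likelihood of the trace result pattern under each hypothesis:
  reference sample 6: 0.23 × 0.75 = 0.1725
  reference sample 5: 0.91 × 0.29 = 0.2639
Bayes factor = 0.1725 / 0.2639 ≈ 0.654

0.654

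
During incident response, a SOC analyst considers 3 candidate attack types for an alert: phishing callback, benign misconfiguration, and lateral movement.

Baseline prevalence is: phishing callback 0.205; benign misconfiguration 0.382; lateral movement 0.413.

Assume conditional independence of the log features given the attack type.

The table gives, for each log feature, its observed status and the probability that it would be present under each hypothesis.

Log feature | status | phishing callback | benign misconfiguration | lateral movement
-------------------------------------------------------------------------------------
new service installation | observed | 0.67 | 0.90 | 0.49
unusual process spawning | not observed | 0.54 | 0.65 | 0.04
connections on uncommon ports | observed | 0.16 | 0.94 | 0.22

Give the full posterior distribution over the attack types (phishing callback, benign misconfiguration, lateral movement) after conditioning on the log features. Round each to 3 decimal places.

0.061, 0.682, 0.258

Multiply each prior by the joint likelihood of the log feature pattern (using 1 − P(present | H) for each absent log feature):
  phishing callback: 0.205 × 0.67 × (1 − 0.54) × 0.16 = 0.010109
  benign misconfiguration: 0.382 × 0.90 × (1 − 0.65) × 0.94 = 0.11311
  lateral movement: 0.413 × 0.49 × (1 − 0.04) × 0.22 = 0.042741
Marginal likelihood of the evidence = 0.16596.
P(phishing callback | evidence) = 0.010109 / 0.16596 ≈ 0.061
P(benign misconfiguration | evidence) = 0.11311 / 0.16596 ≈ 0.682
P(lateral movement | evidence) = 0.042741 / 0.16596 ≈ 0.258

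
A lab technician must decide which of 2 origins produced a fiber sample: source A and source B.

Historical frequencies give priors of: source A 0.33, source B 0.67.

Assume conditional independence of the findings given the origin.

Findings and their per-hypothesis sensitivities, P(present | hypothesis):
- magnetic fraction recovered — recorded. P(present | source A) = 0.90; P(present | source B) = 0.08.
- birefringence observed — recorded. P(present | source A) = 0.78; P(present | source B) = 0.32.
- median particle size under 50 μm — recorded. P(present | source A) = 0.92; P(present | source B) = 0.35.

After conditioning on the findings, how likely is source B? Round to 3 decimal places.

Multiply each prior by the joint likelihood of the evidence pattern:
  source A: 0.33 × 0.90 × 0.78 × 0.92 = 0.21313
  source B: 0.67 × 0.08 × 0.32 × 0.35 = 0.0060032
Normalizing constant Z = 0.21313 + 0.0060032 = 0.21913.
P(source B | evidence) = 0.0060032 / 0.21913 ≈ 0.027.

0.027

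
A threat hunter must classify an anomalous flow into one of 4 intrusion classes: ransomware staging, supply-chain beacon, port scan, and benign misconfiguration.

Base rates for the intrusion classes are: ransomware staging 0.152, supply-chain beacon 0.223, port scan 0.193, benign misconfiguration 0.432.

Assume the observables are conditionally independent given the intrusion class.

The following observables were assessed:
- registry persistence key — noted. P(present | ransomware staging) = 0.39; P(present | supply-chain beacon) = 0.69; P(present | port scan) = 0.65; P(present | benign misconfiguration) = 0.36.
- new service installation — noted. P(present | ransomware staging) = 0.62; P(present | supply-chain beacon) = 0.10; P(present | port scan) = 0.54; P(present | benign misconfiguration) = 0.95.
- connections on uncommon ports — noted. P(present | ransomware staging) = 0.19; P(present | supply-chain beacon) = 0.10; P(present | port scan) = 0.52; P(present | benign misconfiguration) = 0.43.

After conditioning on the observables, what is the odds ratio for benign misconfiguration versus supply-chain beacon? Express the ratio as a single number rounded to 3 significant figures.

41.3

Posterior odds equal prior odds times the likelihood ratio; only the two competing hypotheses matter.
  benign misconfiguration: 0.432 × 0.36 × 0.95 × 0.43 = 0.06353
  supply-chain beacon: 0.223 × 0.69 × 0.10 × 0.10 = 0.0015387
Posterior odds = 0.06353 / 0.0015387 ≈ 41.3.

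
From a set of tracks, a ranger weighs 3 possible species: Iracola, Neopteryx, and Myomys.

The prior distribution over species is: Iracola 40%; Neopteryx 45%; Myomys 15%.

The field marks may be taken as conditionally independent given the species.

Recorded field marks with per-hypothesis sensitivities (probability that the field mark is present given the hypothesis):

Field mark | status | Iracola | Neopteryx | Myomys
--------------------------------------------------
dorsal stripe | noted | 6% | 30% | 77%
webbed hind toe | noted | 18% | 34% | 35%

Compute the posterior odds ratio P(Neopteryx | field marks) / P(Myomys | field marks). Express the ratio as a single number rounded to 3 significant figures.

The normalizing constant cancels in an odds ratio, so compute prior × likelihood for the two hypotheses only:
  Neopteryx: 0.45 × 0.30 × 0.34 = 0.0459
  Myomys: 0.15 × 0.77 × 0.35 = 0.040425
Odds(Neopteryx : Myomys) = 0.0459 / 0.040425 ≈ 1.14.

1.14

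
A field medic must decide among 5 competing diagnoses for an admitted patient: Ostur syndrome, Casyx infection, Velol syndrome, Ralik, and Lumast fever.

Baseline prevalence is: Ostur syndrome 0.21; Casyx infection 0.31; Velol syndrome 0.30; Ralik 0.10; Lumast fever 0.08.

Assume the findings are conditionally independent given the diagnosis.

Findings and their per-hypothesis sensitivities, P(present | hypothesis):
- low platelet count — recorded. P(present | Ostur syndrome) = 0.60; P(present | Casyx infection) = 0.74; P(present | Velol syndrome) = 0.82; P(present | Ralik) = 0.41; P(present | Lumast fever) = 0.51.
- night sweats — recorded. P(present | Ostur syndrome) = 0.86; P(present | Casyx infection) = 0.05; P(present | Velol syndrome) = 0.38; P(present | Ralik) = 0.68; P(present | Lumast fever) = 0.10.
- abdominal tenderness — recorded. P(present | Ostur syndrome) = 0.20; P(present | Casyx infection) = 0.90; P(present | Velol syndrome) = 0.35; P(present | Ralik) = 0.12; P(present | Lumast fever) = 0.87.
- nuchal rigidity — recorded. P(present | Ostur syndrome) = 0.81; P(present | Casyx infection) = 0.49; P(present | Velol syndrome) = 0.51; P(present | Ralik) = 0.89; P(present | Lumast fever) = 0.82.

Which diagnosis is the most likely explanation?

For each hypothesis, the unnormalized posterior weight is prior × product of the finding likelihoods:
  Ostur syndrome: 0.21 × 0.60 × 0.86 × 0.20 × 0.81 = 0.017554
  Casyx infection: 0.31 × 0.74 × 0.05 × 0.90 × 0.49 = 0.0050583
  Velol syndrome: 0.30 × 0.82 × 0.38 × 0.35 × 0.51 = 0.016686
  Ralik: 0.10 × 0.41 × 0.68 × 0.12 × 0.89 = 0.0029776
  Lumast fever: 0.08 × 0.51 × 0.10 × 0.87 × 0.82 = 0.0029107
Normalizing constant Z = 0.017554 + 0.0050583 + 0.016686 + 0.0029776 + 0.0029107 = 0.045187.
P(Ostur syndrome | evidence) ≈ 0.017554 / 0.045187 ≈ 0.388
P(Casyx infection | evidence) ≈ 0.0050583 / 0.045187 ≈ 0.112
P(Velol syndrome | evidence) ≈ 0.016686 / 0.045187 ≈ 0.369
P(Ralik | evidence) ≈ 0.0029776 / 0.045187 ≈ 0.066
P(Lumast fever | evidence) ≈ 0.0029107 / 0.045187 ≈ 0.064
The largest is 0.388, so Ostur syndrome is most probable.

Ostur syndrome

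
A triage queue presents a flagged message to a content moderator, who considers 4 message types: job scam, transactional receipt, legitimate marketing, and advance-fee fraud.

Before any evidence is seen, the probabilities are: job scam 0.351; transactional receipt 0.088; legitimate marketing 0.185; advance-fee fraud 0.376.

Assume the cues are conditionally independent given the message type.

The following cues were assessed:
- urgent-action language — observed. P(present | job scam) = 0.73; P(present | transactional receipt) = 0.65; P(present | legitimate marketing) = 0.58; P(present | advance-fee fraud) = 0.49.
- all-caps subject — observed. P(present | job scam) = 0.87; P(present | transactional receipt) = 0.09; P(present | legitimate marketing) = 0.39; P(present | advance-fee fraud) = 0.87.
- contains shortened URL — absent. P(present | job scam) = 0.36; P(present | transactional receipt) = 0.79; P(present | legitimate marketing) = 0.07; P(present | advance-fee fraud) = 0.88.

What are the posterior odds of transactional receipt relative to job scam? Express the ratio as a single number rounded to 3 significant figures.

The normalizing constant cancels in an odds ratio, so compute prior × likelihood for the two hypotheses only (using 1 − P(present | H) for each absent cue):
  transactional receipt: 0.088 × 0.65 × 0.09 × (1 − 0.79) = 0.0010811
  job scam: 0.351 × 0.73 × 0.87 × (1 − 0.36) = 0.14267
Odds(transactional receipt : job scam) = 0.0010811 / 0.14267 ≈ 0.00758.

0.00758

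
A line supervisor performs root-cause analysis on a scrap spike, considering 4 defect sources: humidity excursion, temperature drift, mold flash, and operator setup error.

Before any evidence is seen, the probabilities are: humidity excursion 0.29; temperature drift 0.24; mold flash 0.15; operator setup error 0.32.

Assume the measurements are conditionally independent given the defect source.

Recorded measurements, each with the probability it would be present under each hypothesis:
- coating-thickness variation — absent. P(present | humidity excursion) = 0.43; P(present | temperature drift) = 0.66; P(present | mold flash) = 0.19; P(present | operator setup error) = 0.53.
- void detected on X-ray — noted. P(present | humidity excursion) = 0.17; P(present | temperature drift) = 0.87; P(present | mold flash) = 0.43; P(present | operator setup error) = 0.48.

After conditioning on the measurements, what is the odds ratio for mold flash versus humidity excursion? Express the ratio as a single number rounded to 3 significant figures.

Unnormalized posterior weight (prior times the measurement likelihoods) for each of the two hypotheses (using 1 − P(present | H) for each absent measurement):
  mold flash: 0.15 × (1 − 0.19) × 0.43 = 0.052245
  humidity excursion: 0.29 × (1 − 0.43) × 0.17 = 0.028101
Odds(mold flash : humidity excursion) = 0.052245 / 0.028101 ≈ 1.86.

1.86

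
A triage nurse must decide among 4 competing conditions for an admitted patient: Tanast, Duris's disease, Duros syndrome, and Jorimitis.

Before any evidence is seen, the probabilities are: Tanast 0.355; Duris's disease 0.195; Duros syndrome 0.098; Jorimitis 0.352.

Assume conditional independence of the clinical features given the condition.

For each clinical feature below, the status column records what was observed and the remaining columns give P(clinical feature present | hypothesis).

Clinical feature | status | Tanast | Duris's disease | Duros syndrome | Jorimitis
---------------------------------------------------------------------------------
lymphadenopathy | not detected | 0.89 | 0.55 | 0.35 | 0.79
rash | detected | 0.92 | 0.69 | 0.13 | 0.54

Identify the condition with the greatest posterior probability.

Duris's disease

Multiply each prior by the joint likelihood of the clinical feature pattern (using 1 − P(present | H) for each absent clinical feature):
  Tanast: 0.355 × (1 − 0.89) × 0.92 = 0.035926
  Duris's disease: 0.195 × (1 − 0.55) × 0.69 = 0.060547
  Duros syndrome: 0.098 × (1 − 0.35) × 0.13 = 0.008281
  Jorimitis: 0.352 × (1 − 0.79) × 0.54 = 0.039917
Marginal likelihood of the evidence = 0.14467.
P(Tanast | evidence) ≈ 0.035926 / 0.14467 ≈ 0.248
P(Duris's disease | evidence) ≈ 0.060547 / 0.14467 ≈ 0.419
P(Duros syndrome | evidence) ≈ 0.008281 / 0.14467 ≈ 0.057
P(Jorimitis | evidence) ≈ 0.039917 / 0.14467 ≈ 0.276
The largest is 0.419, so Duris's disease is most probable.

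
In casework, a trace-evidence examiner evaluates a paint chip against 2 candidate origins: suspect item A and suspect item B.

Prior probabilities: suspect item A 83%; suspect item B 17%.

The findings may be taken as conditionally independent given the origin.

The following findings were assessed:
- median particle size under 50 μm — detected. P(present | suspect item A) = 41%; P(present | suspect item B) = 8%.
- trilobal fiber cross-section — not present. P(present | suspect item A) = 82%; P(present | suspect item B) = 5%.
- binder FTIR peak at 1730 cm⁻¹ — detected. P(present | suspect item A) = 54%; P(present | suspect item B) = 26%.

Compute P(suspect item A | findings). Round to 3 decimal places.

For each hypothesis, the unnormalized posterior weight is prior × product of the finding likelihoods (using 1 − P(present | H) for each absent finding):
  suspect item A: 0.83 × 0.41 × (1 − 0.82) × 0.54 = 0.033077
  suspect item B: 0.17 × 0.08 × (1 − 0.05) × 0.26 = 0.0033592
Marginal likelihood of the evidence = 0.036436.
P(suspect item A | evidence) = 0.033077 / 0.036436 ≈ 0.908.

0.908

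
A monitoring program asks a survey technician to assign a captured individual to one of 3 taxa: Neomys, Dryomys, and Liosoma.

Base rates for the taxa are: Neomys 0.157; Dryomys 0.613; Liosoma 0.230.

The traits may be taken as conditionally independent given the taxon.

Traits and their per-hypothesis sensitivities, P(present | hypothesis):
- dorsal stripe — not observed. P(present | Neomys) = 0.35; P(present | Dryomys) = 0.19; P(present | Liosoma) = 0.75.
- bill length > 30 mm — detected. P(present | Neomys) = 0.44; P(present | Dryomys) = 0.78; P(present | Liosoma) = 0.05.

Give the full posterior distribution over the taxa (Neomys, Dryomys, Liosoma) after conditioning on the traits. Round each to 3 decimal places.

0.103, 0.890, 0.007

For each hypothesis, the unnormalized posterior weight is prior × product of the trait likelihoods (using 1 − P(present | H) for each absent trait):
  Neomys: 0.157 × (1 − 0.35) × 0.44 = 0.044902
  Dryomys: 0.613 × (1 − 0.19) × 0.78 = 0.38729
  Liosoma: 0.230 × (1 − 0.75) × 0.05 = 0.002875
Marginal likelihood of the evidence = 0.43507.
P(Neomys | evidence) = 0.044902 / 0.43507 ≈ 0.103
P(Dryomys | evidence) = 0.38729 / 0.43507 ≈ 0.890
P(Liosoma | evidence) = 0.002875 / 0.43507 ≈ 0.007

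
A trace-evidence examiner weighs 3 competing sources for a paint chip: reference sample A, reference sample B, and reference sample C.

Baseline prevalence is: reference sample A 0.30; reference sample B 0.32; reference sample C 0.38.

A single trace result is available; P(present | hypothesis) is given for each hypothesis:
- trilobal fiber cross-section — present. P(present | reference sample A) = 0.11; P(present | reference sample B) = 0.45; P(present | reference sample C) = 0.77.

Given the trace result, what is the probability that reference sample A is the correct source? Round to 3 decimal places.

Multiply each prior by the likelihood of the trace result:
  reference sample A: 0.30 × 0.11 = 0.033
  reference sample B: 0.32 × 0.45 = 0.144
  reference sample C: 0.38 × 0.77 = 0.2926
Normalizing constant Z = 0.033 + 0.144 + 0.2926 = 0.4696.
P(reference sample A | evidence) = 0.033 / 0.4696 ≈ 0.070.

0.070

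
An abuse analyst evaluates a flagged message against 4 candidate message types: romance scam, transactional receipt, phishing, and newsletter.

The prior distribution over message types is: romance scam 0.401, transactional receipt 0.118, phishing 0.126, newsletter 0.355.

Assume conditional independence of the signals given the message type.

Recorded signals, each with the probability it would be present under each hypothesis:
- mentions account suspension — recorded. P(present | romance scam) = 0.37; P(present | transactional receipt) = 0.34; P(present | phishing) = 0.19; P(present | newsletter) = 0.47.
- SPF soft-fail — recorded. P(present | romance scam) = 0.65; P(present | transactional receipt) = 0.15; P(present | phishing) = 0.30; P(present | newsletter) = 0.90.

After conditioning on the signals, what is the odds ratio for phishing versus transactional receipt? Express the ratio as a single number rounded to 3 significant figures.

Posterior odds equal prior odds times the likelihood ratio; only the two competing hypotheses matter.
  phishing: 0.126 × 0.19 × 0.30 = 0.007182
  transactional receipt: 0.118 × 0.34 × 0.15 = 0.006018
Odds(phishing : transactional receipt) = 0.007182 / 0.006018 ≈ 1.19.

1.19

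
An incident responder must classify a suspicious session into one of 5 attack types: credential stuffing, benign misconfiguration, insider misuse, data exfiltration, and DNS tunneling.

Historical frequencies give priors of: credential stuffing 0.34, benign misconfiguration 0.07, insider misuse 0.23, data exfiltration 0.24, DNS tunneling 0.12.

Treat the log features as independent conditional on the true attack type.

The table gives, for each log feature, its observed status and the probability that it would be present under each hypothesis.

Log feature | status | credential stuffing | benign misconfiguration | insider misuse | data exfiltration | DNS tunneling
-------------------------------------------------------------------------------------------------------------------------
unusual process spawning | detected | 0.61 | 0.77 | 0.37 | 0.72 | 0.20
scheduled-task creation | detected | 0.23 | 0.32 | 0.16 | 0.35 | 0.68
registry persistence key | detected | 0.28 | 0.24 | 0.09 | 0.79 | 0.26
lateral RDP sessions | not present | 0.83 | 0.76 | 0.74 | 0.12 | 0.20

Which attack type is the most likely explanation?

For each hypothesis, the unnormalized posterior weight is prior × product of the log feature likelihoods (using 1 − P(present | H) for each absent log feature):
  credential stuffing: 0.34 × 0.61 × 0.23 × 0.28 × (1 − 0.83) = 0.0022706
  benign misconfiguration: 0.07 × 0.77 × 0.32 × 0.24 × (1 − 0.76) = 0.00099348
  insider misuse: 0.23 × 0.37 × 0.16 × 0.09 × (1 − 0.74) = 0.00031861
  data exfiltration: 0.24 × 0.72 × 0.35 × 0.79 × (1 − 0.12) = 0.042046
  DNS tunneling: 0.12 × 0.20 × 0.68 × 0.26 × (1 − 0.20) = 0.0033946
Marginal likelihood of the evidence = 0.049023.
P(credential stuffing | evidence) ≈ 0.0022706 / 0.049023 ≈ 0.046
P(benign misconfiguration | evidence) ≈ 0.00099348 / 0.049023 ≈ 0.020
P(insider misuse | evidence) ≈ 0.00031861 / 0.049023 ≈ 0.006
P(data exfiltration | evidence) ≈ 0.042046 / 0.049023 ≈ 0.858
P(DNS tunneling | evidence) ≈ 0.0033946 / 0.049023 ≈ 0.069
The largest is 0.858, so data exfiltration is most probable.

data exfiltration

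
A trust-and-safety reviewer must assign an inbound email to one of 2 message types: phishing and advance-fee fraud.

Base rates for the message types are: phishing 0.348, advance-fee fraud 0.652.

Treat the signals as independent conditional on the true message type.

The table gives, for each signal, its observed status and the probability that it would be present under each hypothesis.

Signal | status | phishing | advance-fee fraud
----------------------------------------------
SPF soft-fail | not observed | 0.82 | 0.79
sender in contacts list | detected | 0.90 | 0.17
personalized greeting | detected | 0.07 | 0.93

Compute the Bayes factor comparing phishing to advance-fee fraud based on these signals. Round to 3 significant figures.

0.342

The Bayes factor is the ratio of the joint likelihoods of the signal pattern under the two hypotheses (using 1 − P(present | H) for each absent signal).
  phishing: (1 − 0.82) × 0.90 × 0.07 = 0.01134
  advance-fee fraud: (1 − 0.79) × 0.17 × 0.93 = 0.033201
Bayes factor = 0.01134 / 0.033201 ≈ 0.342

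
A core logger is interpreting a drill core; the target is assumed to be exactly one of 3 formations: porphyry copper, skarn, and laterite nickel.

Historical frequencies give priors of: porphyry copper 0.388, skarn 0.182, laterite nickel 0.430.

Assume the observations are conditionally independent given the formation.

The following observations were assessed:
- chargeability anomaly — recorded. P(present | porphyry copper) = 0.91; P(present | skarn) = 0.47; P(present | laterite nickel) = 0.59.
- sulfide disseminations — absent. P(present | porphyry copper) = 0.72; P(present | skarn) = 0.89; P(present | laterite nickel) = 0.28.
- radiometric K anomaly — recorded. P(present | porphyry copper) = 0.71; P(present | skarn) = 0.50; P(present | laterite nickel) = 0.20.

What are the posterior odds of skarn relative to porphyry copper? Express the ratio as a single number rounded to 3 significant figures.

Unnormalized posterior weight (prior times the observation likelihoods) for each of the two hypotheses (using 1 − P(present | H) for each absent observation):
  skarn: 0.182 × 0.47 × (1 − 0.89) × 0.50 = 0.0047047
  porphyry copper: 0.388 × 0.91 × (1 − 0.72) × 0.71 = 0.070192
Odds(skarn : porphyry copper) = 0.0047047 / 0.070192 ≈ 0.0670.

0.0670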